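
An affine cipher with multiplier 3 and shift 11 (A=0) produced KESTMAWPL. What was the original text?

The inverse of 3 mod 26 is 9, since 3·9=27≡1. Apply D(y)=9·(y−11) mod 26:
K(10): 9·(10−11)=-9≡17 → R
E(4): 9·(4−11)=-63≡15 → P
S(18): 9·(18−11)=63≡11 → L
T(19): 9·(19−11)=72≡20 → U
M(12): 9·(12−11)=9 → J
A(0): 9·(0−11)=-99≡5 → F
W(22): 9·(22−11)=99≡21 → V
P(15): 9·(15−11)=36≡10 → K
L(11): 9·(11−11)=0 → A

RPLUJFVKA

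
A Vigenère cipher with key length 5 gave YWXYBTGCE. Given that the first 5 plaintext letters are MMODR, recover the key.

MKJVK

Subtract each crib letter from the matching ciphertext letter (mod 26):
Y(24)−M(12)=12 → M
W(22)−M(12)=10 → K
X(23)−O(14)=9 → J
Y(24)−D(3)=21 → V
B(1)−R(17)=-16≡10 → K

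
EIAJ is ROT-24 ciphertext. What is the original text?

GKCL

E(4): 4−24=-20≡6 → G
I(8): 8−24=-16≡10 → K
A(0): 0−24=-24≡2 → C
J(9): 9−24=-15≡11 → L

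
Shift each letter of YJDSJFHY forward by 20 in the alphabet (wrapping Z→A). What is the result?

SDXMDZBS

Y(24): 24+20=44≡18 → S
J(9): 9+20=29≡3 → D
D(3): 3+20=23 → X
S(18): 18+20=38≡12 → M
J(9): 9+20=29≡3 → D
F(5): 5+20=25 → Z
H(7): 7+20=27≡1 → B
Y(24): 24+20=44≡18 → S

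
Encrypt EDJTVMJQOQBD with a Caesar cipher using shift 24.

E(4): 4+24=28≡2 → C
D(3): 3+24=27≡1 → B
J(9): 9+24=33≡7 → H
T(19): 19+24=43≡17 → R
V(21): 21+24=45≡19 → T
M(12): 12+24=36≡10 → K
J(9): 9+24=33≡7 → H
Q(16): 16+24=40≡14 → O
O(14): 14+24=38≡12 → M
Q(16): 16+24=40≡14 → O
B(1): 1+24=25 → Z
D(3): 3+24=27≡1 → B

CBHRTKHOMOZB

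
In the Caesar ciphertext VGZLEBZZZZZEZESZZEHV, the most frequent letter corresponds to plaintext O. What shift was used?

11

The most frequent ciphertext letter is Z (appears 9 times).
Z is position 25; O is position 14.
Shift = 11.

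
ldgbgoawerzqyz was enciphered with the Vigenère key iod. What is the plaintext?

Repeat the key across the ciphertext: iodiodiodiodio
l(11)−i(8): 3 → d
d(3)−o(14): -11≡15 → p
g(6)−d(3): 3 → d
b(1)−i(8): -7≡19 → t
g(6)−o(14): -8≡18 → s
o(14)−d(3): 11 → l
a(0)−i(8): -8≡18 → s
w(22)−o(14): 8 → i
e(4)−d(3): 1 → b
r(17)−i(8): 9 → j
z(25)−o(14): 11 → l
q(16)−d(3): 13 → n
y(24)−i(8): 16 → q
z(25)−o(14): 11 → l

dpdtslsibjlnql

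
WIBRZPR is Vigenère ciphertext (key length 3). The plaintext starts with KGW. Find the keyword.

Subtract each crib letter from the matching ciphertext letter (mod 26):
W(22)−K(10)=12 → M
I(8)−G(6)=2 → C
B(1)−W(22)=-21≡5 → F

MCF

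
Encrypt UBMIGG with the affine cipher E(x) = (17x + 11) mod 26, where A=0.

NCHRJJ

U(20): 17·20+11=351≡13 → N
B(1): 17·1+11=28≡2 → C
M(12): 17·12+11=215≡7 → H
I(8): 17·8+11=147≡17 → R
G(6): 17·6+11=113≡9 → J
G(6): 17·6+11=113≡9 → J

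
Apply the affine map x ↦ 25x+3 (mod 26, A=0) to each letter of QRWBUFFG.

Q(16): 25·16+3=403≡13 → N
R(17): 25·17+3=428≡12 → M
W(22): 25·22+3=553≡7 → H
B(1): 25·1+3=28≡2 → C
U(20): 25·20+3=503≡9 → J
F(5): 25·5+3=128≡24 → Y
F(5): 25·5+3=128≡24 → Y
G(6): 25·6+3=153≡23 → X

NMHCJYYX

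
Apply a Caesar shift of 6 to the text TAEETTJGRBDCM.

ZGKKZZPMXHJIS

T(19): 19+6=25 → Z
A(0): 0+6=6 → G
E(4): 4+6=10 → K
E(4): 4+6=10 → K
T(19): 19+6=25 → Z
T(19): 19+6=25 → Z
J(9): 9+6=15 → P
G(6): 6+6=12 → M
R(17): 17+6=23 → X
B(1): 1+6=7 → H
D(3): 3+6=9 → J
C(2): 2+6=8 → I
M(12): 12+6=18 → S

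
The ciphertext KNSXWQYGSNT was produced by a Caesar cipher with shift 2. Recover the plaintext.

K(10): 10−2=8 → I
N(13): 13−2=11 → L
S(18): 18−2=16 → Q
X(23): 23−2=21 → V
W(22): 22−2=20 → U
Q(16): 16−2=14 → O
Y(24): 24−2=22 → W
G(6): 6−2=4 → E
S(18): 18−2=16 → Q
N(13): 13−2=11 → L
T(19): 19−2=17 → R

ILQVUOWEQLR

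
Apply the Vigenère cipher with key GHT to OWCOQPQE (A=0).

UDVUXIWL

Repeat the key across the message: GHTGHTGH
O(14)+G(6): 20 → U
W(22)+H(7): 29≡3 → D
C(2)+T(19): 21 → V
O(14)+G(6): 20 → U
Q(16)+H(7): 23 → X
P(15)+T(19): 34≡8 → I
Q(16)+G(6): 22 → W
E(4)+H(7): 11 → L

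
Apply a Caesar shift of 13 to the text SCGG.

FPTT

S(18): 18+13=31≡5 → F
C(2): 2+13=15 → P
G(6): 6+13=19 → T
G(6): 6+13=19 → T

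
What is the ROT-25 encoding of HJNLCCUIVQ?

GIMKBBTHUP

H(7): 7+25=32≡6 → G
J(9): 9+25=34≡8 → I
N(13): 13+25=38≡12 → M
L(11): 11+25=36≡10 → K
C(2): 2+25=27≡1 → B
C(2): 2+25=27≡1 → B
U(20): 20+25=45≡19 → T
I(8): 8+25=33≡7 → H
V(21): 21+25=46≡20 → U
Q(16): 16+25=41≡15 → P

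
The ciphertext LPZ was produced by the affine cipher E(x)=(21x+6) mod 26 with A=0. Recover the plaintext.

ZTR

The inverse of 21 mod 26 is 5, since 21·5=105≡1. Apply D(y)=5·(y−6) mod 26:
L(11): 5·(11−6)=25 → Z
P(15): 5·(15−6)=45≡19 → T
Z(25): 5·(25−6)=95≡17 → R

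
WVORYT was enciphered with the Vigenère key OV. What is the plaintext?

Repeat the key across the ciphertext: OVOVOV
W(22)−O(14): 8 → I
V(21)−V(21): 0 → A
O(14)−O(14): 0 → A
R(17)−V(21): -4≡22 → W
Y(24)−O(14): 10 → K
T(19)−V(21): -2≡24 → Y

IAAWKY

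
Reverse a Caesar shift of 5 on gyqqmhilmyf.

g(6): 6−5=1 → b
y(24): 24−5=19 → t
q(16): 16−5=11 → l
q(16): 16−5=11 → l
m(12): 12−5=7 → h
h(7): 7−5=2 → c
i(8): 8−5=3 → d
l(11): 11−5=6 → g
m(12): 12−5=7 → h
y(24): 24−5=19 → t
f(5): 5−5=0 → a

btllhcdghta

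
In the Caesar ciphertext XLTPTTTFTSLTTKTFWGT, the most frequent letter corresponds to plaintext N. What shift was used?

The most frequent ciphertext letter is T (appears 9 times).
T is position 19; N is position 13.
Shift = 6.

6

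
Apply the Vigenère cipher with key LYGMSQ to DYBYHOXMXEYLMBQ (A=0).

Repeat the key across the message: LYGMSQLYGMSQLYG
D(3)+L(11): 14 → O
Y(24)+Y(24): 48≡22 → W
B(1)+G(6): 7 → H
Y(24)+M(12): 36≡10 → K
H(7)+S(18): 25 → Z
O(14)+Q(16): 30≡4 → E
X(23)+L(11): 34≡8 → I
M(12)+Y(24): 36≡10 → K
X(23)+G(6): 29≡3 → D
E(4)+M(12): 16 → Q
Y(24)+S(18): 42≡16 → Q
L(11)+Q(16): 27≡1 → B
M(12)+L(11): 23 → X
B(1)+Y(24): 25 → Z
Q(16)+G(6): 22 → W

OWHKZEIKDQQBXZW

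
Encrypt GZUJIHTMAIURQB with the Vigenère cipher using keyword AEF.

Repeat the key across the message: AEFAEFAEFAEFAE
G(6)+A(0): 6 → G
Z(25)+E(4): 29≡3 → D
U(20)+F(5): 25 → Z
J(9)+A(0): 9 → J
I(8)+E(4): 12 → M
H(7)+F(5): 12 → M
T(19)+A(0): 19 → T
M(12)+E(4): 16 → Q
A(0)+F(5): 5 → F
I(8)+A(0): 8 → I
U(20)+E(4): 24 → Y
R(17)+F(5): 22 → W
Q(16)+A(0): 16 → Q
B(1)+E(4): 5 → F

GDZJMMTQFIYWQF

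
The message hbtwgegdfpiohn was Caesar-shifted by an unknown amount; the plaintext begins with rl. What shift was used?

From the crib: h(7)−r(17)=-10≡16, so the shift is 16.

16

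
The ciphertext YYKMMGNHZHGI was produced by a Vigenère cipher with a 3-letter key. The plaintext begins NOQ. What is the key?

Subtract each crib letter from the matching ciphertext letter (mod 26):
Y(24)−N(13)=11 → L
Y(24)−O(14)=10 → K
K(10)−Q(16)=-6≡20 → U

LKU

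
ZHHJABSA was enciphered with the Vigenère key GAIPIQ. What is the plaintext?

THZUSLMA

Repeat the key across the ciphertext: GAIPIQGA
Z(25)−G(6): 19 → T
H(7)−A(0): 7 → H
H(7)−I(8): -1≡25 → Z
J(9)−P(15): -6≡20 → U
A(0)−I(8): -8≡18 → S
B(1)−Q(16): -15≡11 → L
S(18)−G(6): 12 → M
A(0)−A(0): 0 → A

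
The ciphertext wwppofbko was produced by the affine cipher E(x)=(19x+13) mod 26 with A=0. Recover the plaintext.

vvwwlqytl

The inverse of 19 mod 26 is 11, since 19·11=209≡1. Apply D(y)=11·(y−13) mod 26:
w(22): 11·(22−13)=99≡21 → v
w(22): 11·(22−13)=99≡21 → v
p(15): 11·(15−13)=22 → w
p(15): 11·(15−13)=22 → w
o(14): 11·(14−13)=11 → l
f(5): 11·(5−13)=-88≡16 → q
b(1): 11·(1−13)=-132≡24 → y
k(10): 11·(10−13)=-33≡19 → t
o(14): 11·(14−13)=11 → l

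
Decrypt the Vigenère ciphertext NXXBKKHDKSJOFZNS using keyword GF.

HSRWEFBYENDJZUHN

Repeat the key across the ciphertext: GFGFGFGFGFGFGFGF
N(13)−G(6): 7 → H
X(23)−F(5): 18 → S
X(23)−G(6): 17 → R
B(1)−F(5): -4≡22 → W
K(10)−G(6): 4 → E
K(10)−F(5): 5 → F
H(7)−G(6): 1 → B
D(3)−F(5): -2≡24 → Y
K(10)−G(6): 4 → E
S(18)−F(5): 13 → N
J(9)−G(6): 3 → D
O(14)−F(5): 9 → J
F(5)−G(6): -1≡25 → Z
Z(25)−F(5): 20 → U
N(13)−G(6): 7 → H
S(18)−F(5): 13 → N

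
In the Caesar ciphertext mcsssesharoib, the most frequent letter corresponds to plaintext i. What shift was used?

The most frequent ciphertext letter is s (appears 4 times).
s is position 18; i is position 8.
Shift = 10.

10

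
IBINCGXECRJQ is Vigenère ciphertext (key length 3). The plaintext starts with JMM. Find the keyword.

Subtract each crib letter from the matching ciphertext letter (mod 26):
I(8)−J(9)=-1≡25 → Z
B(1)−M(12)=-11≡15 → P
I(8)−M(12)=-4≡22 → W

ZPW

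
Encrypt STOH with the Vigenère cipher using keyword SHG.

KAUZ

Repeat the key across the message: SHGS
S(18)+S(18): 36≡10 → K
T(19)+H(7): 26≡0 → A
O(14)+G(6): 20 → U
H(7)+S(18): 25 → Z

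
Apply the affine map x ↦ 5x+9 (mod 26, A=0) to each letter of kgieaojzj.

k(10): 5·10+9=59≡7 → h
g(6): 5·6+9=39≡13 → n
i(8): 5·8+9=49≡23 → x
e(4): 5·4+9=29≡3 → d
a(0): 5·0+9=9 → j
o(14): 5·14+9=79≡1 → b
j(9): 5·9+9=54≡2 → c
z(25): 5·25+9=134≡4 → e
j(9): 5·9+9=54≡2 → c

hnxdjbcec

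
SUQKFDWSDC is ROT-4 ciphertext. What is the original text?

OQMGBZSOZY

S(18): 18−4=14 → O
U(20): 20−4=16 → Q
Q(16): 16−4=12 → M
K(10): 10−4=6 → G
F(5): 5−4=1 → B
D(3): 3−4=-1≡25 → Z
W(22): 22−4=18 → S
S(18): 18−4=14 → O
D(3): 3−4=-1≡25 → Z
C(2): 2−4=-2≡24 → Y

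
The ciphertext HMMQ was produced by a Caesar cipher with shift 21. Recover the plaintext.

MRRV

H(7): 7−21=-14≡12 → M
M(12): 12−21=-9≡17 → R
M(12): 12−21=-9≡17 → R
Q(16): 16−21=-5≡21 → V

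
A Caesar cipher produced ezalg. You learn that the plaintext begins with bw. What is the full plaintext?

bwxid

From the crib: e(4)−b(1)=3, so the shift is 3.
Subtract 3 from each ciphertext letter:
e(4): 4−3=1 → b
z(25): 25−3=22 → w
a(0): 0−3=-3≡23 → x
l(11): 11−3=8 → i
g(6): 6−3=3 → d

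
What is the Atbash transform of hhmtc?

h(7) → s(18)
h(7) → s(18)
m(12) → n(13)
t(19) → g(6)
c(2) → x(23)

ssngx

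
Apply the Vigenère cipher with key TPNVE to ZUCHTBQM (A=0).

SJPCXUFZ

Repeat the key across the message: TPNVETPN
Z(25)+T(19): 44≡18 → S
U(20)+P(15): 35≡9 → J
C(2)+N(13): 15 → P
H(7)+V(21): 28≡2 → C
T(19)+E(4): 23 → X
B(1)+T(19): 20 → U
Q(16)+P(15): 31≡5 → F
M(12)+N(13): 25 → Z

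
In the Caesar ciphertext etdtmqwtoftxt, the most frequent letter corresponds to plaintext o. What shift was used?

The most frequent ciphertext letter is t (appears 5 times).
t is position 19; o is position 14.
Shift = 5.

5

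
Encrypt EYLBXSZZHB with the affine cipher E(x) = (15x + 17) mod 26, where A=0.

ZNAGYBCCSG

E(4): 15·4+17=77≡25 → Z
Y(24): 15·24+17=377≡13 → N
L(11): 15·11+17=182≡0 → A
B(1): 15·1+17=32≡6 → G
X(23): 15·23+17=362≡24 → Y
S(18): 15·18+17=287≡1 → B
Z(25): 15·25+17=392≡2 → C
Z(25): 15·25+17=392≡2 → C
H(7): 15·7+17=122≡18 → S
B(1): 15·1+17=32≡6 → G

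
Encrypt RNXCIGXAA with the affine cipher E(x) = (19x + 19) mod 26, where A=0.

EGOFPDOTT

R(17): 19·17+19=342≡4 → E
N(13): 19·13+19=266≡6 → G
X(23): 19·23+19=456≡14 → O
C(2): 19·2+19=57≡5 → F
I(8): 19·8+19=171≡15 → P
G(6): 19·6+19=133≡3 → D
X(23): 19·23+19=456≡14 → O
A(0): 19·0+19=19 → T
A(0): 19·0+19=19 → T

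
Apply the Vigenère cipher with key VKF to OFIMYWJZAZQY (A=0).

Repeat the key across the message: VKFVKFVKFVKF
O(14)+V(21): 35≡9 → J
F(5)+K(10): 15 → P
I(8)+F(5): 13 → N
M(12)+V(21): 33≡7 → H
Y(24)+K(10): 34≡8 → I
W(22)+F(5): 27≡1 → B
J(9)+V(21): 30≡4 → E
Z(25)+K(10): 35≡9 → J
A(0)+F(5): 5 → F
Z(25)+V(21): 46≡20 → U
Q(16)+K(10): 26≡0 → A
Y(24)+F(5): 29≡3 → D

JPNHIBEJFUAD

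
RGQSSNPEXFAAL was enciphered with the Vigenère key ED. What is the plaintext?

Repeat the key across the ciphertext: EDEDEDEDEDEDE
R(17)−E(4): 13 → N
G(6)−D(3): 3 → D
Q(16)−E(4): 12 → M
S(18)−D(3): 15 → P
S(18)−E(4): 14 → O
N(13)−D(3): 10 → K
P(15)−E(4): 11 → L
E(4)−D(3): 1 → B
X(23)−E(4): 19 → T
F(5)−D(3): 2 → C
A(0)−E(4): -4≡22 → W
A(0)−D(3): -3≡23 → X
L(11)−E(4): 7 → H

NDMPOKLBTCWXH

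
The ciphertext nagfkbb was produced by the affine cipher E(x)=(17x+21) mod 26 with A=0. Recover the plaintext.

yltwhii

The inverse of 17 mod 26 is 23, since 17·23=391≡1. Apply D(y)=23·(y−21) mod 26:
n(13): 23·(13−21)=-184≡24 → y
a(0): 23·(0−21)=-483≡11 → l
g(6): 23·(6−21)=-345≡19 → t
f(5): 23·(5−21)=-368≡22 → w
k(10): 23·(10−21)=-253≡7 → h
b(1): 23·(1−21)=-460≡8 → i
b(1): 23·(1−21)=-460≡8 → i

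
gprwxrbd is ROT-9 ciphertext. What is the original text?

xginoisu

g(6): 6−9=-3≡23 → x
p(15): 15−9=6 → g
r(17): 17−9=8 → i
w(22): 22−9=13 → n
x(23): 23−9=14 → o
r(17): 17−9=8 → i
b(1): 1−9=-8≡18 → s
d(3): 3−9=-6≡20 → u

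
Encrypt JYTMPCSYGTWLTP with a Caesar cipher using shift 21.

ETOHKXNTBORGOK

J(9): 9+21=30≡4 → E
Y(24): 24+21=45≡19 → T
T(19): 19+21=40≡14 → O
M(12): 12+21=33≡7 → H
P(15): 15+21=36≡10 → K
C(2): 2+21=23 → X
S(18): 18+21=39≡13 → N
Y(24): 24+21=45≡19 → T
G(6): 6+21=27≡1 → B
T(19): 19+21=40≡14 → O
W(22): 22+21=43≡17 → R
L(11): 11+21=32≡6 → G
T(19): 19+21=40≡14 → O
P(15): 15+21=36≡10 → K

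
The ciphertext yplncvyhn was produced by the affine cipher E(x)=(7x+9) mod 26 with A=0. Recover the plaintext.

The inverse of 7 mod 26 is 15, since 7·15=105≡1. Apply D(y)=15·(y−9) mod 26:
y(24): 15·(24−9)=225≡17 → r
p(15): 15·(15−9)=90≡12 → m
l(11): 15·(11−9)=30≡4 → e
n(13): 15·(13−9)=60≡8 → i
c(2): 15·(2−9)=-105≡25 → z
v(21): 15·(21−9)=180≡24 → y
y(24): 15·(24−9)=225≡17 → r
h(7): 15·(7−9)=-30≡22 → w
n(13): 15·(13−9)=60≡8 → i

rmeizyrwi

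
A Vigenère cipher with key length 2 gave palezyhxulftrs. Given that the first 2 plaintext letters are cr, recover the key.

nj

Subtract each crib letter from the matching ciphertext letter (mod 26):
p(15)−c(2)=13 → n
a(0)−r(17)=-17≡9 → j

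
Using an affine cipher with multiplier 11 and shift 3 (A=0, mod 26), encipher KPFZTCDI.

JMGSEZKN

K(10): 11·10+3=113≡9 → J
P(15): 11·15+3=168≡12 → M
F(5): 11·5+3=58≡6 → G
Z(25): 11·25+3=278≡18 → S
T(19): 11·19+3=212≡4 → E
C(2): 11·2+3=25 → Z
D(3): 11·3+3=36≡10 → K
I(8): 11·8+3=91≡13 → N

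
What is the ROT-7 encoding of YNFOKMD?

Y(24): 24+7=31≡5 → F
N(13): 13+7=20 → U
F(5): 5+7=12 → M
O(14): 14+7=21 → V
K(10): 10+7=17 → R
M(12): 12+7=19 → T
D(3): 3+7=10 → K

FUMVRTK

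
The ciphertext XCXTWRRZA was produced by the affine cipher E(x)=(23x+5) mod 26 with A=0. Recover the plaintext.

The inverse of 23 mod 26 is 17, since 23·17=391≡1. Apply D(y)=17·(y−5) mod 26:
X(23): 17·(23−5)=306≡20 → U
C(2): 17·(2−5)=-51≡1 → B
X(23): 17·(23−5)=306≡20 → U
T(19): 17·(19−5)=238≡4 → E
W(22): 17·(22−5)=289≡3 → D
R(17): 17·(17−5)=204≡22 → W
R(17): 17·(17−5)=204≡22 → W
Z(25): 17·(25−5)=340≡2 → C
A(0): 17·(0−5)=-85≡19 → T

UBUEDWWCT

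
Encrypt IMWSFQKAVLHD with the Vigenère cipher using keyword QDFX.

Repeat the key across the message: QDFXQDFXQDFX
I(8)+Q(16): 24 → Y
M(12)+D(3): 15 → P
W(22)+F(5): 27≡1 → B
S(18)+X(23): 41≡15 → P
F(5)+Q(16): 21 → V
Q(16)+D(3): 19 → T
K(10)+F(5): 15 → P
A(0)+X(23): 23 → X
V(21)+Q(16): 37≡11 → L
L(11)+D(3): 14 → O
H(7)+F(5): 12 → M
D(3)+X(23): 26≡0 → A

YPBPVTPXLOMA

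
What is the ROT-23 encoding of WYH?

TVE

W(22): 22+23=45≡19 → T
Y(24): 24+23=47≡21 → V
H(7): 7+23=30≡4 → E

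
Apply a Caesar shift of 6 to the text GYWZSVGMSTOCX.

G(6): 6+6=12 → M
Y(24): 24+6=30≡4 → E
W(22): 22+6=28≡2 → C
Z(25): 25+6=31≡5 → F
S(18): 18+6=24 → Y
V(21): 21+6=27≡1 → B
G(6): 6+6=12 → M
M(12): 12+6=18 → S
S(18): 18+6=24 → Y
T(19): 19+6=25 → Z
O(14): 14+6=20 → U
C(2): 2+6=8 → I
X(23): 23+6=29≡3 → D

MECFYBMSYZUID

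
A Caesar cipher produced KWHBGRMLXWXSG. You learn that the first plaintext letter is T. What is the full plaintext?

TFQKPAVUGFGBP

From the crib: K(10)−T(19)=-9≡17, so the shift is 17.
Subtract 17 from each ciphertext letter:
K(10): 10−17=-7≡19 → T
W(22): 22−17=5 → F
H(7): 7−17=-10≡16 → Q
B(1): 1−17=-16≡10 → K
G(6): 6−17=-11≡15 → P
R(17): 17−17=0 → A
M(12): 12−17=-5≡21 → V
L(11): 11−17=-6≡20 → U
X(23): 23−17=6 → G
W(22): 22−17=5 → F
X(23): 23−17=6 → G
S(18): 18−17=1 → B
G(6): 6−17=-11≡15 → P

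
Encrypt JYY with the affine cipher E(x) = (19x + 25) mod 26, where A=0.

ONN

J(9): 19·9+25=196≡14 → O
Y(24): 19·24+25=481≡13 → N
Y(24): 19·24+25=481≡13 → N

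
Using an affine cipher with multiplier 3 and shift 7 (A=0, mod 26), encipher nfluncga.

n(13): 3·13+7=46≡20 → u
f(5): 3·5+7=22 → w
l(11): 3·11+7=40≡14 → o
u(20): 3·20+7=67≡15 → p
n(13): 3·13+7=46≡20 → u
c(2): 3·2+7=13 → n
g(6): 3·6+7=25 → z
a(0): 3·0+7=7 → h

uwopunzh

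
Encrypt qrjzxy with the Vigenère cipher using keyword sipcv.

Repeat the key across the message: sipcvs
q(16)+s(18): 34≡8 → i
r(17)+i(8): 25 → z
j(9)+p(15): 24 → y
z(25)+c(2): 27≡1 → b
x(23)+v(21): 44≡18 → s
y(24)+s(18): 42≡16 → q

izybsq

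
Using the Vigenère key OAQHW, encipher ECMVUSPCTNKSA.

SCCCQGPSAJYSQ

Repeat the key across the message: OAQHWOAQHWOAQ
E(4)+O(14): 18 → S
C(2)+A(0): 2 → C
M(12)+Q(16): 28≡2 → C
V(21)+H(7): 28≡2 → C
U(20)+W(22): 42≡16 → Q
S(18)+O(14): 32≡6 → G
P(15)+A(0): 15 → P
C(2)+Q(16): 18 → S
T(19)+H(7): 26≡0 → A
N(13)+W(22): 35≡9 → J
K(10)+O(14): 24 → Y
S(18)+A(0): 18 → S
A(0)+Q(16): 16 → Q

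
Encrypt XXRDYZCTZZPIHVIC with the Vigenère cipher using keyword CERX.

Repeat the key across the message: CERXCERXCERXCERX
X(23)+C(2): 25 → Z
X(23)+E(4): 27≡1 → B
R(17)+R(17): 34≡8 → I
D(3)+X(23): 26≡0 → A
Y(24)+C(2): 26≡0 → A
Z(25)+E(4): 29≡3 → D
C(2)+R(17): 19 → T
T(19)+X(23): 42≡16 → Q
Z(25)+C(2): 27≡1 → B
Z(25)+E(4): 29≡3 → D
P(15)+R(17): 32≡6 → G
I(8)+X(23): 31≡5 → F
H(7)+C(2): 9 → J
V(21)+E(4): 25 → Z
I(8)+R(17): 25 → Z
C(2)+X(23): 25 → Z

ZBIAADTQBDGFJZZZ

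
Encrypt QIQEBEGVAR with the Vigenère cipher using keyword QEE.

GMUUFIWZEH

Repeat the key across the message: QEEQEEQEEQ
Q(16)+Q(16): 32≡6 → G
I(8)+E(4): 12 → M
Q(16)+E(4): 20 → U
E(4)+Q(16): 20 → U
B(1)+E(4): 5 → F
E(4)+E(4): 8 → I
G(6)+Q(16): 22 → W
V(21)+E(4): 25 → Z
A(0)+E(4): 4 → E
R(17)+Q(16): 33≡7 → H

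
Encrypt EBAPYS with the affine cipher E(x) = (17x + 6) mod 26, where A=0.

WXGBYA

E(4): 17·4+6=74≡22 → W
B(1): 17·1+6=23 → X
A(0): 17·0+6=6 → G
P(15): 17·15+6=261≡1 → B
Y(24): 17·24+6=414≡24 → Y
S(18): 17·18+6=312≡0 → A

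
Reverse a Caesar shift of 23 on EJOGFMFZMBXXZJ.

HMRJIPICPEAACM

E(4): 4−23=-19≡7 → H
J(9): 9−23=-14≡12 → M
O(14): 14−23=-9≡17 → R
G(6): 6−23=-17≡9 → J
F(5): 5−23=-18≡8 → I
M(12): 12−23=-11≡15 → P
F(5): 5−23=-18≡8 → I
Z(25): 25−23=2 → C
M(12): 12−23=-11≡15 → P
B(1): 1−23=-22≡4 → E
X(23): 23−23=0 → A
X(23): 23−23=0 → A
Z(25): 25−23=2 → C
J(9): 9−23=-14≡12 → M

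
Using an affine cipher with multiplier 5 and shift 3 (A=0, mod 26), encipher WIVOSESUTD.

JREVPXPZUS

W(22): 5·22+3=113≡9 → J
I(8): 5·8+3=43≡17 → R
V(21): 5·21+3=108≡4 → E
O(14): 5·14+3=73≡21 → V
S(18): 5·18+3=93≡15 → P
E(4): 5·4+3=23 → X
S(18): 5·18+3=93≡15 → P
U(20): 5·20+3=103≡25 → Z
T(19): 5·19+3=98≡20 → U
D(3): 5·3+3=18 → S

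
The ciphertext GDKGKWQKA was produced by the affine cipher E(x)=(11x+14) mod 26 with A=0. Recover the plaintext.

The inverse of 11 mod 26 is 19, since 11·19=209≡1. Apply D(y)=19·(y−14) mod 26:
G(6): 19·(6−14)=-152≡4 → E
D(3): 19·(3−14)=-209≡25 → Z
K(10): 19·(10−14)=-76≡2 → C
G(6): 19·(6−14)=-152≡4 → E
K(10): 19·(10−14)=-76≡2 → C
W(22): 19·(22−14)=152≡22 → W
Q(16): 19·(16−14)=38≡12 → M
K(10): 19·(10−14)=-76≡2 → C
A(0): 19·(0−14)=-266≡20 → U

EZCECWMCU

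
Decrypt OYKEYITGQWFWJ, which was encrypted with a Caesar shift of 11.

DNZTNXIVFLULY

O(14): 14−11=3 → D
Y(24): 24−11=13 → N
K(10): 10−11=-1≡25 → Z
E(4): 4−11=-7≡19 → T
Y(24): 24−11=13 → N
I(8): 8−11=-3≡23 → X
T(19): 19−11=8 → I
G(6): 6−11=-5≡21 → V
Q(16): 16−11=5 → F
W(22): 22−11=11 → L
F(5): 5−11=-6≡20 → U
W(22): 22−11=11 → L
J(9): 9−11=-2≡24 → Y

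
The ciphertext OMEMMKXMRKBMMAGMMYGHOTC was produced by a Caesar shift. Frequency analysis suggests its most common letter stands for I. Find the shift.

The most frequent ciphertext letter is M (appears 8 times).
M is position 12; I is position 8.
Shift = 4.

4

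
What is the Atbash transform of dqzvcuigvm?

wjaexfrten

d(3) → w(22)
q(16) → j(9)
z(25) → a(0)
v(21) → e(4)
c(2) → x(23)
u(20) → f(5)
i(8) → r(17)
g(6) → t(19)
v(21) → e(4)
m(12) → n(13)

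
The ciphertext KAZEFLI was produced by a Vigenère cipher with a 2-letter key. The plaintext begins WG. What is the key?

OU

Subtract each crib letter from the matching ciphertext letter (mod 26):
K(10)−W(22)=-12≡14 → O
A(0)−G(6)=-6≡20 → U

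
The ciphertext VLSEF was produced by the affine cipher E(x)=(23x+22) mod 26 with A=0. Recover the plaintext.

JVKGX

The inverse of 23 mod 26 is 17, since 23·17=391≡1. Apply D(y)=17·(y−22) mod 26:
V(21): 17·(21−22)=-17≡9 → J
L(11): 17·(11−22)=-187≡21 → V
S(18): 17·(18−22)=-68≡10 → K
E(4): 17·(4−22)=-306≡6 → G
F(5): 17·(5−22)=-289≡23 → X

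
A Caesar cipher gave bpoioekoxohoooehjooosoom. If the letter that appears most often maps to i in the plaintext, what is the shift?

The most frequent ciphertext letter is o (appears 12 times).
o is position 14; i is position 8.
Shift = 6.

6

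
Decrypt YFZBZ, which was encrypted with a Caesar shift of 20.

Y(24): 24−20=4 → E
F(5): 5−20=-15≡11 → L
Z(25): 25−20=5 → F
B(1): 1−20=-19≡7 → H
Z(25): 25−20=5 → F

ELFHF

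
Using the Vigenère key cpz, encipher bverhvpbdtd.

dkdtwurqcvs

Repeat the key across the message: cpzcpzcpzcp
b(1)+c(2): 3 → d
v(21)+p(15): 36≡10 → k
e(4)+z(25): 29≡3 → d
r(17)+c(2): 19 → t
h(7)+p(15): 22 → w
v(21)+z(25): 46≡20 → u
p(15)+c(2): 17 → r
b(1)+p(15): 16 → q
d(3)+z(25): 28≡2 → c
t(19)+c(2): 21 → v
d(3)+p(15): 18 → s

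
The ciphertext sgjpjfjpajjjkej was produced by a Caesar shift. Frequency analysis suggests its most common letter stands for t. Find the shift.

16

The most frequent ciphertext letter is j (appears 7 times).
j is position 9; t is position 19.
Shift = -10≡16.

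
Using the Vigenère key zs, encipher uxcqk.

tpbij

Repeat the key across the message: zszsz
u(20)+z(25): 45≡19 → t
x(23)+s(18): 41≡15 → p
c(2)+z(25): 27≡1 → b
q(16)+s(18): 34≡8 → i
k(10)+z(25): 35≡9 → j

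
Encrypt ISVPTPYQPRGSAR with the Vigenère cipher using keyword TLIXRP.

BDDMKERBXOXHTC

Repeat the key across the message: TLIXRPTLIXRPTL
I(8)+T(19): 27≡1 → B
S(18)+L(11): 29≡3 → D
V(21)+I(8): 29≡3 → D
P(15)+X(23): 38≡12 → M
T(19)+R(17): 36≡10 → K
P(15)+P(15): 30≡4 → E
Y(24)+T(19): 43≡17 → R
Q(16)+L(11): 27≡1 → B
P(15)+I(8): 23 → X
R(17)+X(23): 40≡14 → O
G(6)+R(17): 23 → X
S(18)+P(15): 33≡7 → H
A(0)+T(19): 19 → T
R(17)+L(11): 28≡2 → C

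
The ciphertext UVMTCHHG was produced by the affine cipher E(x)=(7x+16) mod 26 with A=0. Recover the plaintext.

The inverse of 7 mod 26 is 15, since 7·15=105≡1. Apply D(y)=15·(y−16) mod 26:
U(20): 15·(20−16)=60≡8 → I
V(21): 15·(21−16)=75≡23 → X
M(12): 15·(12−16)=-60≡18 → S
T(19): 15·(19−16)=45≡19 → T
C(2): 15·(2−16)=-210≡24 → Y
H(7): 15·(7−16)=-135≡21 → V
H(7): 15·(7−16)=-135≡21 → V
G(6): 15·(6−16)=-150≡6 → G

IXSTYVVG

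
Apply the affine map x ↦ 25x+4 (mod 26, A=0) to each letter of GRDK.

G(6): 25·6+4=154≡24 → Y
R(17): 25·17+4=429≡13 → N
D(3): 25·3+4=79≡1 → B
K(10): 25·10+4=254≡20 → U

YNBU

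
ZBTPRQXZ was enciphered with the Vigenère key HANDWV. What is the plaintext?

Repeat the key across the ciphertext: HANDWVHA
Z(25)−H(7): 18 → S
B(1)−A(0): 1 → B
T(19)−N(13): 6 → G
P(15)−D(3): 12 → M
R(17)−W(22): -5≡21 → V
Q(16)−V(21): -5≡21 → V
X(23)−H(7): 16 → Q
Z(25)−A(0): 25 → Z

SBGMVVQZ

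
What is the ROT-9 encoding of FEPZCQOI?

ONYILZXR

F(5): 5+9=14 → O
E(4): 4+9=13 → N
P(15): 15+9=24 → Y
Z(25): 25+9=34≡8 → I
C(2): 2+9=11 → L
Q(16): 16+9=25 → Z
O(14): 14+9=23 → X
I(8): 8+9=17 → R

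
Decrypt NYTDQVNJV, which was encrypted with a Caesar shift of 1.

MXSCPUMIU

N(13): 13−1=12 → M
Y(24): 24−1=23 → X
T(19): 19−1=18 → S
D(3): 3−1=2 → C
Q(16): 16−1=15 → P
V(21): 21−1=20 → U
N(13): 13−1=12 → M
J(9): 9−1=8 → I
V(21): 21−1=20 → U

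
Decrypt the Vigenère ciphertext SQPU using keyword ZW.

Repeat the key across the ciphertext: ZWZW
S(18)−Z(25): -7≡19 → T
Q(16)−W(22): -6≡20 → U
P(15)−Z(25): -10≡16 → Q
U(20)−W(22): -2≡24 → Y

TUQY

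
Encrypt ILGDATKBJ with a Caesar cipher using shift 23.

I(8): 8+23=31≡5 → F
L(11): 11+23=34≡8 → I
G(6): 6+23=29≡3 → D
D(3): 3+23=26≡0 → A
A(0): 0+23=23 → X
T(19): 19+23=42≡16 → Q
K(10): 10+23=33≡7 → H
B(1): 1+23=24 → Y
J(9): 9+23=32≡6 → G

FIDAXQHYG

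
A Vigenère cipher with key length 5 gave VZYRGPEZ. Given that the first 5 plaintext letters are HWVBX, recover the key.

ODDQJ

Subtract each crib letter from the matching ciphertext letter (mod 26):
V(21)−H(7)=14 → O
Z(25)−W(22)=3 → D
Y(24)−V(21)=3 → D
R(17)−B(1)=16 → Q
G(6)−X(23)=-17≡9 → J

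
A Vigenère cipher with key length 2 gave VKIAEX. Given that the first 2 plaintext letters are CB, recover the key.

TJ

Subtract each crib letter from the matching ciphertext letter (mod 26):
V(21)−C(2)=19 → T
K(10)−B(1)=9 → J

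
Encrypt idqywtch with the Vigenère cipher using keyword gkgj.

Repeat the key across the message: gkgjgkgj
i(8)+g(6): 14 → o
d(3)+k(10): 13 → n
q(16)+g(6): 22 → w
y(24)+j(9): 33≡7 → h
w(22)+g(6): 28≡2 → c
t(19)+k(10): 29≡3 → d
c(2)+g(6): 8 → i
h(7)+j(9): 16 → q

onwhcdiq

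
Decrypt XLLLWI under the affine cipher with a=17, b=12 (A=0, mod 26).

TDDDWM

The inverse of 17 mod 26 is 23, since 17·23=391≡1. Apply D(y)=23·(y−12) mod 26:
X(23): 23·(23−12)=253≡19 → T
L(11): 23·(11−12)=-23≡3 → D
L(11): 23·(11−12)=-23≡3 → D
L(11): 23·(11−12)=-23≡3 → D
W(22): 23·(22−12)=230≡22 → W
I(8): 23·(8−12)=-92≡12 → M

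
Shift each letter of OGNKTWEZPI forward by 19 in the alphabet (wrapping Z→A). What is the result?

O(14): 14+19=33≡7 → H
G(6): 6+19=25 → Z
N(13): 13+19=32≡6 → G
K(10): 10+19=29≡3 → D
T(19): 19+19=38≡12 → M
W(22): 22+19=41≡15 → P
E(4): 4+19=23 → X
Z(25): 25+19=44≡18 → S
P(15): 15+19=34≡8 → I
I(8): 8+19=27≡1 → B

HZGDMPXSIB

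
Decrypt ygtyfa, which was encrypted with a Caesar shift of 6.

y(24): 24−6=18 → s
g(6): 6−6=0 → a
t(19): 19−6=13 → n
y(24): 24−6=18 → s
f(5): 5−6=-1≡25 → z
a(0): 0−6=-6≡20 → u

sanszu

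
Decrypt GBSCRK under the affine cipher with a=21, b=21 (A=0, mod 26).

The inverse of 21 mod 26 is 5, since 21·5=105≡1. Apply D(y)=5·(y−21) mod 26:
G(6): 5·(6−21)=-75≡3 → D
B(1): 5·(1−21)=-100≡4 → E
S(18): 5·(18−21)=-15≡11 → L
C(2): 5·(2−21)=-95≡9 → J
R(17): 5·(17−21)=-20≡6 → G
K(10): 5·(10−21)=-55≡23 → X

DELJGX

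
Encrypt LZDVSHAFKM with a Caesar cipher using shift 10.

L(11): 11+10=21 → V
Z(25): 25+10=35≡9 → J
D(3): 3+10=13 → N
V(21): 21+10=31≡5 → F
S(18): 18+10=28≡2 → C
H(7): 7+10=17 → R
A(0): 0+10=10 → K
F(5): 5+10=15 → P
K(10): 10+10=20 → U
M(12): 12+10=22 → W

VJNFCRKPUW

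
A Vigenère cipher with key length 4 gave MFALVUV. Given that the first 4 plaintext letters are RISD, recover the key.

Subtract each crib letter from the matching ciphertext letter (mod 26):
M(12)−R(17)=-5≡21 → V
F(5)−I(8)=-3≡23 → X
A(0)−S(18)=-18≡8 → I
L(11)−D(3)=8 → I

VXII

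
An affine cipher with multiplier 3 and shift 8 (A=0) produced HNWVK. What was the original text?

RTWNS

The inverse of 3 mod 26 is 9, since 3·9=27≡1. Apply D(y)=9·(y−8) mod 26:
H(7): 9·(7−8)=-9≡17 → R
N(13): 9·(13−8)=45≡19 → T
W(22): 9·(22−8)=126≡22 → W
V(21): 9·(21−8)=117≡13 → N
K(10): 9·(10−8)=18 → S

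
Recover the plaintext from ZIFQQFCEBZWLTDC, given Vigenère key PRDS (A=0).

KRCYBOZMMITTEMZ

Repeat the key across the ciphertext: PRDSPRDSPRDSPRD
Z(25)−P(15): 10 → K
I(8)−R(17): -9≡17 → R
F(5)−D(3): 2 → C
Q(16)−S(18): -2≡24 → Y
Q(16)−P(15): 1 → B
F(5)−R(17): -12≡14 → O
C(2)−D(3): -1≡25 → Z
E(4)−S(18): -14≡12 → M
B(1)−P(15): -14≡12 → M
Z(25)−R(17): 8 → I
W(22)−D(3): 19 → T
L(11)−S(18): -7≡19 → T
T(19)−P(15): 4 → E
D(3)−R(17): -14≡12 → M
C(2)−D(3): -1≡25 → Z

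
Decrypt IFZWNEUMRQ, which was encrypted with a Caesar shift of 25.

I(8): 8−25=-17≡9 → J
F(5): 5−25=-20≡6 → G
Z(25): 25−25=0 → A
W(22): 22−25=-3≡23 → X
N(13): 13−25=-12≡14 → O
E(4): 4−25=-21≡5 → F
U(20): 20−25=-5≡21 → V
M(12): 12−25=-13≡13 → N
R(17): 17−25=-8≡18 → S
Q(16): 16−25=-9≡17 → R

JGAXOFVNSR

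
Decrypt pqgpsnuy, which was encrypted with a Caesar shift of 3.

mndmpkrv

p(15): 15−3=12 → m
q(16): 16−3=13 → n
g(6): 6−3=3 → d
p(15): 15−3=12 → m
s(18): 18−3=15 → p
n(13): 13−3=10 → k
u(20): 20−3=17 → r
y(24): 24−3=21 → v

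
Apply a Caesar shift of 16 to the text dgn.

d(3): 3+16=19 → t
g(6): 6+16=22 → w
n(13): 13+16=29≡3 → d

twd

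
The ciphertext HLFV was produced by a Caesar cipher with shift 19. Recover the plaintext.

H(7): 7−19=-12≡14 → O
L(11): 11−19=-8≡18 → S
F(5): 5−19=-14≡12 → M
V(21): 21−19=2 → C

OSMC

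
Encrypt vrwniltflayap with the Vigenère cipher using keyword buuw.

wlqjjfnbmuswq

Repeat the key across the message: buuwbuuwbuuwb
v(21)+b(1): 22 → w
r(17)+u(20): 37≡11 → l
w(22)+u(20): 42≡16 → q
n(13)+w(22): 35≡9 → j
i(8)+b(1): 9 → j
l(11)+u(20): 31≡5 → f
t(19)+u(20): 39≡13 → n
f(5)+w(22): 27≡1 → b
l(11)+b(1): 12 → m
a(0)+u(20): 20 → u
y(24)+u(20): 44≡18 → s
a(0)+w(22): 22 → w
p(15)+b(1): 16 → q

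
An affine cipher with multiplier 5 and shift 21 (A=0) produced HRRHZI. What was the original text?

The inverse of 5 mod 26 is 21, since 5·21=105≡1. Apply D(y)=21·(y−21) mod 26:
H(7): 21·(7−21)=-294≡18 → S
R(17): 21·(17−21)=-84≡20 → U
R(17): 21·(17−21)=-84≡20 → U
H(7): 21·(7−21)=-294≡18 → S
Z(25): 21·(25−21)=84≡6 → G
I(8): 21·(8−21)=-273≡13 → N

SUUSGN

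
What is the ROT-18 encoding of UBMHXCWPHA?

U(20): 20+18=38≡12 → M
B(1): 1+18=19 → T
M(12): 12+18=30≡4 → E
H(7): 7+18=25 → Z
X(23): 23+18=41≡15 → P
C(2): 2+18=20 → U
W(22): 22+18=40≡14 → O
P(15): 15+18=33≡7 → H
H(7): 7+18=25 → Z
A(0): 0+18=18 → S

MTEZPUOHZS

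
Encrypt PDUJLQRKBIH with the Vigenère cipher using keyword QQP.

FTJZBFHAQYX

Repeat the key across the message: QQPQQPQQPQQ
P(15)+Q(16): 31≡5 → F
D(3)+Q(16): 19 → T
U(20)+P(15): 35≡9 → J
J(9)+Q(16): 25 → Z
L(11)+Q(16): 27≡1 → B
Q(16)+P(15): 31≡5 → F
R(17)+Q(16): 33≡7 → H
K(10)+Q(16): 26≡0 → A
B(1)+P(15): 16 → Q
I(8)+Q(16): 24 → Y
H(7)+Q(16): 23 → X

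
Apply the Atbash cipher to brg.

yit

b(1) → y(24)
r(17) → i(8)
g(6) → t(19)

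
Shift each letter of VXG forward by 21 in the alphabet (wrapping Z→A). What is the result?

QSB

V(21): 21+21=42≡16 → Q
X(23): 23+21=44≡18 → S
G(6): 6+21=27≡1 → B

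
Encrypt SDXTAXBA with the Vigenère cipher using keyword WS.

OVTLWPXS

Repeat the key across the message: WSWSWSWS
S(18)+W(22): 40≡14 → O
D(3)+S(18): 21 → V
X(23)+W(22): 45≡19 → T
T(19)+S(18): 37≡11 → L
A(0)+W(22): 22 → W
X(23)+S(18): 41≡15 → P
B(1)+W(22): 23 → X
A(0)+S(18): 18 → S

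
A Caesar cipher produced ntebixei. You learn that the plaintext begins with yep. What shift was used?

From the crib: n(13)−y(24)=-11≡15, so the shift is 15.

15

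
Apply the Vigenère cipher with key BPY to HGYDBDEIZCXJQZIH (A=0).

Repeat the key across the message: BPYBPYBPYBPYBPYB
H(7)+B(1): 8 → I
G(6)+P(15): 21 → V
Y(24)+Y(24): 48≡22 → W
D(3)+B(1): 4 → E
B(1)+P(15): 16 → Q
D(3)+Y(24): 27≡1 → B
E(4)+B(1): 5 → F
I(8)+P(15): 23 → X
Z(25)+Y(24): 49≡23 → X
C(2)+B(1): 3 → D
X(23)+P(15): 38≡12 → M
J(9)+Y(24): 33≡7 → H
Q(16)+B(1): 17 → R
Z(25)+P(15): 40≡14 → O
I(8)+Y(24): 32≡6 → G
H(7)+B(1): 8 → I

IVWEQBFXXDMHROGI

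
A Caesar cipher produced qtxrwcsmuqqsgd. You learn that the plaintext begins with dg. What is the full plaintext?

dgkejpfzhddftq

From the crib: q(16)−d(3)=13, so the shift is 13.
Subtract 13 from each ciphertext letter:
q(16): 16−13=3 → d
t(19): 19−13=6 → g
x(23): 23−13=10 → k
r(17): 17−13=4 → e
w(22): 22−13=9 → j
c(2): 2−13=-11≡15 → p
s(18): 18−13=5 → f
m(12): 12−13=-1≡25 → z
u(20): 20−13=7 → h
q(16): 16−13=3 → d
q(16): 16−13=3 → d
s(18): 18−13=5 → f
g(6): 6−13=-7≡19 → t
d(3): 3−13=-10≡16 → q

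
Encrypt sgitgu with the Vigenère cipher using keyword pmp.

Repeat the key across the message: pmppmp
s(18)+p(15): 33≡7 → h
g(6)+m(12): 18 → s
i(8)+p(15): 23 → x
t(19)+p(15): 34≡8 → i
g(6)+m(12): 18 → s
u(20)+p(15): 35≡9 → j

hsxisj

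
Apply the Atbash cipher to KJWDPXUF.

PQDWKCFU

K(10) → P(15)
J(9) → Q(16)
W(22) → D(3)
D(3) → W(22)
P(15) → K(10)
X(23) → C(2)
U(20) → F(5)
F(5) → U(20)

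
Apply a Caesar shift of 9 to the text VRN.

V(21): 21+9=30≡4 → E
R(17): 17+9=26≡0 → A
N(13): 13+9=22 → W

EAW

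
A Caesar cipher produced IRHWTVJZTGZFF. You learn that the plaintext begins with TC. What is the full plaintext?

From the crib: I(8)−T(19)=-11≡15, so the shift is 15.
Subtract 15 from each ciphertext letter:
I(8): 8−15=-7≡19 → T
R(17): 17−15=2 → C
H(7): 7−15=-8≡18 → S
W(22): 22−15=7 → H
T(19): 19−15=4 → E
V(21): 21−15=6 → G
J(9): 9−15=-6≡20 → U
Z(25): 25−15=10 → K
T(19): 19−15=4 → E
G(6): 6−15=-9≡17 → R
Z(25): 25−15=10 → K
F(5): 5−15=-10≡16 → Q
F(5): 5−15=-10≡16 → Q

TCSHEGUKERKQQ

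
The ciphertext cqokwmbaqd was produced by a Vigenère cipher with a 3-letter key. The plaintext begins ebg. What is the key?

Subtract each crib letter from the matching ciphertext letter (mod 26):
c(2)−e(4)=-2≡24 → y
q(16)−b(1)=15 → p
o(14)−g(6)=8 → i

ypi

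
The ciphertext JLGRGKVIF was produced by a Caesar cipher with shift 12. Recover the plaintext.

XZUFUYJWT

J(9): 9−12=-3≡23 → X
L(11): 11−12=-1≡25 → Z
G(6): 6−12=-6≡20 → U
R(17): 17−12=5 → F
G(6): 6−12=-6≡20 → U
K(10): 10−12=-2≡24 → Y
V(21): 21−12=9 → J
I(8): 8−12=-4≡22 → W
F(5): 5−12=-7≡19 → T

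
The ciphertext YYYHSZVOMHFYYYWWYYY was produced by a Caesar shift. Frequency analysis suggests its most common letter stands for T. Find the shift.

The most frequent ciphertext letter is Y (appears 9 times).
Y is position 24; T is position 19.
Shift = 5.

5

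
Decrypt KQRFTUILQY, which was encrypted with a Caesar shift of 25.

LRSGUVJMRZ

K(10): 10−25=-15≡11 → L
Q(16): 16−25=-9≡17 → R
R(17): 17−25=-8≡18 → S
F(5): 5−25=-20≡6 → G
T(19): 19−25=-6≡20 → U
U(20): 20−25=-5≡21 → V
I(8): 8−25=-17≡9 → J
L(11): 11−25=-14≡12 → M
Q(16): 16−25=-9≡17 → R
Y(24): 24−25=-1≡25 → Z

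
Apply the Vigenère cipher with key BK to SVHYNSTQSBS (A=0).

Repeat the key across the message: BKBKBKBKBKB
S(18)+B(1): 19 → T
V(21)+K(10): 31≡5 → F
H(7)+B(1): 8 → I
Y(24)+K(10): 34≡8 → I
N(13)+B(1): 14 → O
S(18)+K(10): 28≡2 → C
T(19)+B(1): 20 → U
Q(16)+K(10): 26≡0 → A
S(18)+B(1): 19 → T
B(1)+K(10): 11 → L
S(18)+B(1): 19 → T

TFIIOCUATLT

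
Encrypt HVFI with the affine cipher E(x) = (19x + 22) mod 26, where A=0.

H(7): 19·7+22=155≡25 → Z
V(21): 19·21+22=421≡5 → F
F(5): 19·5+22=117≡13 → N
I(8): 19·8+22=174≡18 → S

ZFNS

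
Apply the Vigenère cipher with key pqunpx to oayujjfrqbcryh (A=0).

dqshyguhkoronx

Repeat the key across the message: pqunpxpqunpxpq
o(14)+p(15): 29≡3 → d
a(0)+q(16): 16 → q
y(24)+u(20): 44≡18 → s
u(20)+n(13): 33≡7 → h
j(9)+p(15): 24 → y
j(9)+x(23): 32≡6 → g
f(5)+p(15): 20 → u
r(17)+q(16): 33≡7 → h
q(16)+u(20): 36≡10 → k
b(1)+n(13): 14 → o
c(2)+p(15): 17 → r
r(17)+x(23): 40≡14 → o
y(24)+p(15): 39≡13 → n
h(7)+q(16): 23 → x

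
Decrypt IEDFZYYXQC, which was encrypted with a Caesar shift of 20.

OKJLFEEDWI

I(8): 8−20=-12≡14 → O
E(4): 4−20=-16≡10 → K
D(3): 3−20=-17≡9 → J
F(5): 5−20=-15≡11 → L
Z(25): 25−20=5 → F
Y(24): 24−20=4 → E
Y(24): 24−20=4 → E
X(23): 23−20=3 → D
Q(16): 16−20=-4≡22 → W
C(2): 2−20=-18≡8 → I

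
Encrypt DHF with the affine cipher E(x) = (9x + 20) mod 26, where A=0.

VFN

D(3): 9·3+20=47≡21 → V
H(7): 9·7+20=83≡5 → F
F(5): 9·5+20=65≡13 → N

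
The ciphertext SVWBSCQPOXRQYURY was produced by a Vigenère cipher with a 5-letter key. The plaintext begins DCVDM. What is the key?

PTBYG

Subtract each crib letter from the matching ciphertext letter (mod 26):
S(18)−D(3)=15 → P
V(21)−C(2)=19 → T
W(22)−V(21)=1 → B
B(1)−D(3)=-2≡24 → Y
S(18)−M(12)=6 → G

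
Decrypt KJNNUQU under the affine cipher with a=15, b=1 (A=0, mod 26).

LEGGDBD

The inverse of 15 mod 26 is 7, since 15·7=105≡1. Apply D(y)=7·(y−1) mod 26:
K(10): 7·(10−1)=63≡11 → L
J(9): 7·(9−1)=56≡4 → E
N(13): 7·(13−1)=84≡6 → G
N(13): 7·(13−1)=84≡6 → G
U(20): 7·(20−1)=133≡3 → D
Q(16): 7·(16−1)=105≡1 → B
U(20): 7·(20−1)=133≡3 → D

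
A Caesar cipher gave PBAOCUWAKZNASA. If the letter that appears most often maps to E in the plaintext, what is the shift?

The most frequent ciphertext letter is A (appears 4 times).
A is position 0; E is position 4.
Shift = -4≡22.

22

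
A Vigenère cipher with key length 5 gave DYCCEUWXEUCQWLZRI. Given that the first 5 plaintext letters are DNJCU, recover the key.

ALTAK

Subtract each crib letter from the matching ciphertext letter (mod 26):
D(3)−D(3)=0 → A
Y(24)−N(13)=11 → L
C(2)−J(9)=-7≡19 → T
C(2)−C(2)=0 → A
E(4)−U(20)=-16≡10 → K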